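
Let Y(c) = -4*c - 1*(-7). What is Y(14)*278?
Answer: -13622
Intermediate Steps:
Y(c) = 7 - 4*c (Y(c) = -4*c + 7 = 7 - 4*c)
Y(14)*278 = (7 - 4*14)*278 = (7 - 56)*278 = -49*278 = -13622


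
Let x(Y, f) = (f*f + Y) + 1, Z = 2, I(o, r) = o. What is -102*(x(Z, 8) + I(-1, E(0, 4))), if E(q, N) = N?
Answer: -6732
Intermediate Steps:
x(Y, f) = 1 + Y + f² (x(Y, f) = (f² + Y) + 1 = (Y + f²) + 1 = 1 + Y + f²)
-102*(x(Z, 8) + I(-1, E(0, 4))) = -102*((1 + 2 + 8²) - 1) = -102*((1 + 2 + 64) - 1) = -102*(67 - 1) = -102*66 = -6732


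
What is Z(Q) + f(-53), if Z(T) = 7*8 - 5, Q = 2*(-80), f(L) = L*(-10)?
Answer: 581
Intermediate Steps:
f(L) = -10*L
Q = -160
Z(T) = 51 (Z(T) = 56 - 5 = 51)
Z(Q) + f(-53) = 51 - 10*(-53) = 51 + 530 = 581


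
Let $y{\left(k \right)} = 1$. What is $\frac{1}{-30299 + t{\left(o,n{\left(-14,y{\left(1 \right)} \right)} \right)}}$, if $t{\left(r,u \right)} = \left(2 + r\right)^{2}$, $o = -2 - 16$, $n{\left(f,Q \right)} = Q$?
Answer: $- \frac{1}{30043} \approx -3.3286 \cdot 10^{-5}$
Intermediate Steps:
$o = -18$ ($o = -2 - 16 = -18$)
$\frac{1}{-30299 + t{\left(o,n{\left(-14,y{\left(1 \right)} \right)} \right)}} = \frac{1}{-30299 + \left(2 - 18\right)^{2}} = \frac{1}{-30299 + \left(-16\right)^{2}} = \frac{1}{-30299 + 256} = \frac{1}{-30043} = - \frac{1}{30043}$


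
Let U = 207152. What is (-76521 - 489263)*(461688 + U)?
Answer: -378418970560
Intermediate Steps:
(-76521 - 489263)*(461688 + U) = (-76521 - 489263)*(461688 + 207152) = -565784*668840 = -378418970560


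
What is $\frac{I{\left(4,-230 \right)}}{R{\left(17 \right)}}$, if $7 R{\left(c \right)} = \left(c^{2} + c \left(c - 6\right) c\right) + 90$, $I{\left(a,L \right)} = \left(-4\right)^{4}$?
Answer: $\frac{896}{1779} \approx 0.50365$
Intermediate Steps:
$I{\left(a,L \right)} = 256$
$R{\left(c \right)} = \frac{90}{7} + \frac{c^{2}}{7} + \frac{c^{2} \left(-6 + c\right)}{7}$ ($R{\left(c \right)} = \frac{\left(c^{2} + c \left(c - 6\right) c\right) + 90}{7} = \frac{\left(c^{2} + c \left(-6 + c\right) c\right) + 90}{7} = \frac{\left(c^{2} + c^{2} \left(-6 + c\right)\right) + 90}{7} = \frac{90 + c^{2} + c^{2} \left(-6 + c\right)}{7} = \frac{90}{7} + \frac{c^{2}}{7} + \frac{c^{2} \left(-6 + c\right)}{7}$)
$\frac{I{\left(4,-230 \right)}}{R{\left(17 \right)}} = \frac{256}{\frac{90}{7} - \frac{5 \cdot 17^{2}}{7} + \frac{17^{3}}{7}} = \frac{256}{\frac{90}{7} - \frac{1445}{7} + \frac{1}{7} \cdot 4913} = \frac{256}{\frac{90}{7} - \frac{1445}{7} + \frac{4913}{7}} = \frac{256}{\frac{3558}{7}} = 256 \cdot \frac{7}{3558} = \frac{896}{1779}$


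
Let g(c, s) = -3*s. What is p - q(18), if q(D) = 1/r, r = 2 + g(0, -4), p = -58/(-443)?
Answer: 369/6202 ≈ 0.059497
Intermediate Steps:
p = 58/443 (p = -58*(-1/443) = 58/443 ≈ 0.13093)
r = 14 (r = 2 - 3*(-4) = 2 + 12 = 14)
q(D) = 1/14
p - q(18) = 58/443 - 1*1/14 = 58/443 - 1/14 = 369/6202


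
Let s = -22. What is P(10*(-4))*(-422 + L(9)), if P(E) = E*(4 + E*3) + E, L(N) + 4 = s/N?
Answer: -17737600/9 ≈ -1.9708e+6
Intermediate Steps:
L(N) = -4 - 22/N
P(E) = E + E*(4 + 3*E) (P(E) = E*(4 + 3*E) + E = E + E*(4 + 3*E))
P(10*(-4))*(-422 + L(9)) = ((10*(-4))*(5 + 3*(10*(-4))))*(-422 + (-4 - 22/9)) = (-40*(5 + 3*(-40)))*(-422 + (-4 - 22*⅑)) = (-40*(5 - 120))*(-422 + (-4 - 22/9)) = (-40*(-115))*(-422 - 58/9) = 4600*(-3856/9) = -17737600/9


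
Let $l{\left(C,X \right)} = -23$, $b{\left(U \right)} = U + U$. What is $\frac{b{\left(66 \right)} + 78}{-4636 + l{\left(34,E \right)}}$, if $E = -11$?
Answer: $- \frac{70}{1553} \approx -0.045074$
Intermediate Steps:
$b{\left(U \right)} = 2 U$
$\frac{b{\left(66 \right)} + 78}{-4636 + l{\left(34,E \right)}} = \frac{2 \cdot 66 + 78}{-4636 - 23} = \frac{132 + 78}{-4659} = 210 \left(- \frac{1}{4659}\right) = - \frac{70}{1553}$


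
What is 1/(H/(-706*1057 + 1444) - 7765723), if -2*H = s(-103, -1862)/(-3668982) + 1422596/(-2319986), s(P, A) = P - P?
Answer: -863960466414/6709277665122282971 ≈ -1.2877e-7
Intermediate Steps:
s(P, A) = 0
H = 355649/1159993 (H = -(0/(-3668982) + 1422596/(-2319986))/2 = -(0*(-1/3668982) + 1422596*(-1/2319986))/2 = -(0 - 711298/1159993)/2 = -1/2*(-711298/1159993) = 355649/1159993 ≈ 0.30660)
1/(H/(-706*1057 + 1444) - 7765723) = 1/(355649/(1159993*(-706*1057 + 1444)) - 7765723) = 1/(355649/(1159993*(-746242 + 1444)) - 7765723) = 1/((355649/1159993)/(-744798) - 7765723) = 1/((355649/1159993)*(-1/744798) - 7765723) = 1/(-355649/863960466414 - 7765723) = 1/(-6709277665122282971/863960466414) = -863960466414/6709277665122282971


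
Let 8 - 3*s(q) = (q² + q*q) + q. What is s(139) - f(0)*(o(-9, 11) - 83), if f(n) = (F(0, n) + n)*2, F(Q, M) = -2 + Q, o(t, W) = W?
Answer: -39637/3 ≈ -13212.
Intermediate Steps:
s(q) = 8/3 - 2*q²/3 - q/3 (s(q) = 8/3 - ((q² + q*q) + q)/3 = 8/3 - ((q² + q²) + q)/3 = 8/3 - (2*q² + q)/3 = 8/3 - (q + 2*q²)/3 = 8/3 + (-2*q²/3 - q/3) = 8/3 - 2*q²/3 - q/3)
f(n) = -4 + 2*n (f(n) = ((-2 + 0) + n)*2 = (-2 + n)*2 = -4 + 2*n)
s(139) - f(0)*(o(-9, 11) - 83) = (8/3 - ⅔*139² - ⅓*139) - (-4 + 2*0)*(11 - 83) = (8/3 - ⅔*19321 - 139/3) - (-4 + 0)*(-72) = (8/3 - 38642/3 - 139/3) - (-4)*(-72) = -38773/3 - 1*288 = -38773/3 - 288 = -39637/3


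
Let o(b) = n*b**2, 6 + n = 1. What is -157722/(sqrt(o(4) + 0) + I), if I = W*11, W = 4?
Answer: -289157/84 + 26287*I*sqrt(5)/84 ≈ -3442.3 + 699.76*I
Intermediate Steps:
n = -5 (n = -6 + 1 = -5)
o(b) = -5*b**2
I = 44 (I = 4*11 = 44)
-157722/(sqrt(o(4) + 0) + I) = -157722/(sqrt(-5*4**2 + 0) + 44) = -157722/(sqrt(-5*16 + 0) + 44) = -157722/(sqrt(-80 + 0) + 44) = -157722/(sqrt(-80) + 44) = -157722/(4*I*sqrt(5) + 44) = -157722/(44 + 4*I*sqrt(5))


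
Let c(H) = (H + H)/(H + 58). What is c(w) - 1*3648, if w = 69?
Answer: -463158/127 ≈ -3646.9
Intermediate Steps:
c(H) = 2*H/(58 + H) (c(H) = (2*H)/(58 + H) = 2*H/(58 + H))
c(w) - 1*3648 = 2*69/(58 + 69) - 1*3648 = 2*69/127 - 3648 = 2*69*(1/127) - 3648 = 138/127 - 3648 = -463158/127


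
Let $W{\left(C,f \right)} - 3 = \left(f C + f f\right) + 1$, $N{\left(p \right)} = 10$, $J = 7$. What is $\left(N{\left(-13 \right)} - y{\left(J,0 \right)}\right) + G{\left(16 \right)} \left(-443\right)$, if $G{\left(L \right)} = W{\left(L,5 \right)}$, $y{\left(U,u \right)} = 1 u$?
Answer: $-48277$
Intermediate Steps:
$y{\left(U,u \right)} = u$
$W{\left(C,f \right)} = 4 + f^{2} + C f$ ($W{\left(C,f \right)} = 3 + \left(\left(f C + f f\right) + 1\right) = 3 + \left(\left(C f + f^{2}\right) + 1\right) = 3 + \left(\left(f^{2} + C f\right) + 1\right) = 3 + \left(1 + f^{2} + C f\right) = 4 + f^{2} + C f$)
$G{\left(L \right)} = 29 + 5 L$ ($G{\left(L \right)} = 4 + 5^{2} + L 5 = 4 + 25 + 5 L = 29 + 5 L$)
$\left(N{\left(-13 \right)} - y{\left(J,0 \right)}\right) + G{\left(16 \right)} \left(-443\right) = \left(10 - 0\right) + \left(29 + 5 \cdot 16\right) \left(-443\right) = \left(10 + 0\right) + \left(29 + 80\right) \left(-443\right) = 10 + 109 \left(-443\right) = 10 - 48287 = -48277$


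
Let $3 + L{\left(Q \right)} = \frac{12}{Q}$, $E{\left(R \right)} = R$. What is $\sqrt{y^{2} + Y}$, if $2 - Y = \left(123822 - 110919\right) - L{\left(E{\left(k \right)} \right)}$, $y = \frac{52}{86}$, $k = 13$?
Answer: $\frac{2 i \sqrt{1007963034}}{559} \approx 113.59 i$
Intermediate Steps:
$L{\left(Q \right)} = -3 + \frac{12}{Q}$
$y = \frac{26}{43}$ ($y = 52 \cdot \frac{1}{86} = \frac{26}{43} \approx 0.60465$)
$Y = - \frac{167740}{13}$ ($Y = 2 - \left(\left(123822 - 110919\right) - \left(-3 + \frac{12}{13}\right)\right) = 2 - \left(12903 - \left(-3 + 12 \cdot \frac{1}{13}\right)\right) = 2 - \left(12903 - \left(-3 + \frac{12}{13}\right)\right) = 2 - \left(12903 - - \frac{27}{13}\right) = 2 - \left(12903 + \frac{27}{13}\right) = 2 - \frac{167766}{13} = - \frac{167740}{13} \approx -12903.0$)
$\sqrt{y^{2} + Y} = \sqrt{\left(\frac{26}{43}\right)^{2} - \frac{167740}{13}} = \sqrt{\frac{676}{1849} - \frac{167740}{13}} = \sqrt{- \frac{310142472}{24037}} = \frac{2 i \sqrt{1007963034}}{559}$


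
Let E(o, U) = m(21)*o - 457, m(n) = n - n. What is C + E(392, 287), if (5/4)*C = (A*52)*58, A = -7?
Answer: -86733/5 ≈ -17347.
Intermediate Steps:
m(n) = 0
C = -84448/5 (C = 4*(-7*52*58)/5 = 4*(-364*58)/5 = (⅘)*(-21112) = -84448/5 ≈ -16890.)
E(o, U) = -457 (E(o, U) = 0*o - 457 = 0 - 457 = -457)
C + E(392, 287) = -84448/5 - 457 = -86733/5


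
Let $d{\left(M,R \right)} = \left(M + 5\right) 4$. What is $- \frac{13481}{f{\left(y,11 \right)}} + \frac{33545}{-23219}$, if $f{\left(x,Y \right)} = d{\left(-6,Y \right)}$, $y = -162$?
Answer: $\frac{312881159}{92876} \approx 3368.8$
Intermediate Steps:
$d{\left(M,R \right)} = 20 + 4 M$ ($d{\left(M,R \right)} = \left(5 + M\right) 4 = 20 + 4 M$)
$f{\left(x,Y \right)} = -4$ ($f{\left(x,Y \right)} = 20 + 4 \left(-6\right) = 20 - 24 = -4$)
$- \frac{13481}{f{\left(y,11 \right)}} + \frac{33545}{-23219} = - \frac{13481}{-4} + \frac{33545}{-23219} = \left(-13481\right) \left(- \frac{1}{4}\right) + 33545 \left(- \frac{1}{23219}\right) = \frac{13481}{4} - \frac{33545}{23219} = \frac{312881159}{92876}$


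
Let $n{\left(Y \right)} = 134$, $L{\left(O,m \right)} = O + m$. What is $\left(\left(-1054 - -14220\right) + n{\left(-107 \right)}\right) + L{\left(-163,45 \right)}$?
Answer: $13182$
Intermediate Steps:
$\left(\left(-1054 - -14220\right) + n{\left(-107 \right)}\right) + L{\left(-163,45 \right)} = \left(\left(-1054 - -14220\right) + 134\right) + \left(-163 + 45\right) = \left(\left(-1054 + 14220\right) + 134\right) - 118 = \left(13166 + 134\right) - 118 = 13300 - 118 = 13182$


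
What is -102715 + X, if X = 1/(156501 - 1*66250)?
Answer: -9270131464/90251 ≈ -1.0272e+5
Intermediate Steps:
X = 1/90251 (X = 1/(156501 - 66250) = 1/90251 ≈ 1.1080e-5)
-102715 + X = -102715 + 1/90251 = -9270131464/90251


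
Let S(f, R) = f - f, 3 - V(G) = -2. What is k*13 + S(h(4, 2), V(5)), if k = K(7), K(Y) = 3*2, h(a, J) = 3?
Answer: 78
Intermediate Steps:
V(G) = 5 (V(G) = 3 - 1*(-2) = 3 + 2 = 5)
K(Y) = 6
k = 6
S(f, R) = 0
k*13 + S(h(4, 2), V(5)) = 6*13 + 0 = 78 + 0 = 78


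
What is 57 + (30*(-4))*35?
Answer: -4143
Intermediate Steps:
57 + (30*(-4))*35 = 57 - 120*35 = 57 - 4200 = -4143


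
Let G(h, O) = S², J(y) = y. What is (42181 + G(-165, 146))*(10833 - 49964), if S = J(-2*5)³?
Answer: -40781584711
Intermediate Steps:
S = -1000 (S = (-2*5)³ = (-10)³ = -1000)
G(h, O) = 1000000 (G(h, O) = (-1000)² = 1000000)
(42181 + G(-165, 146))*(10833 - 49964) = (42181 + 1000000)*(10833 - 49964) = 1042181*(-39131) = -40781584711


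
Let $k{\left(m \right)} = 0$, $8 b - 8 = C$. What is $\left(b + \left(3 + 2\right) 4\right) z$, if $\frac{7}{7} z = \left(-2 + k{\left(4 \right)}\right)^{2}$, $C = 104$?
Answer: $136$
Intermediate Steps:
$b = 14$ ($b = 1 + \frac{1}{8} \cdot 104 = 1 + 13 = 14$)
$z = 4$ ($z = \left(-2 + 0\right)^{2} = \left(-2\right)^{2} = 4$)
$\left(b + \left(3 + 2\right) 4\right) z = \left(14 + \left(3 + 2\right) 4\right) 4 = \left(14 + 5 \cdot 4\right) 4 = \left(14 + 20\right) 4 = 34 \cdot 4 = 136$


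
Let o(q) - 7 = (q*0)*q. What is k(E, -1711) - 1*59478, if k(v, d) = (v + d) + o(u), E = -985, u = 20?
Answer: -62167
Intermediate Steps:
o(q) = 7 (o(q) = 7 + (q*0)*q = 7 + 0*q = 7 + 0 = 7)
k(v, d) = 7 + d + v (k(v, d) = (v + d) + 7 = (d + v) + 7 = 7 + d + v)
k(E, -1711) - 1*59478 = (7 - 1711 - 985) - 1*59478 = -2689 - 59478 = -62167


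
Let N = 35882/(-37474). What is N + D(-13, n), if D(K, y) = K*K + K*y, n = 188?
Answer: -42644616/18737 ≈ -2276.0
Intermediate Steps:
N = -17941/18737 (N = 35882*(-1/37474) = -17941/18737 ≈ -0.95752)
D(K, y) = K**2 + K*y
N + D(-13, n) = -17941/18737 - 13*(-13 + 188) = -17941/18737 - 13*175 = -17941/18737 - 2275 = -42644616/18737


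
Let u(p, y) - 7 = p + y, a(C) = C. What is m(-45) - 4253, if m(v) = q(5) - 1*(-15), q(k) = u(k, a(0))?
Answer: -4226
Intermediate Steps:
u(p, y) = 7 + p + y (u(p, y) = 7 + (p + y) = 7 + p + y)
q(k) = 7 + k (q(k) = 7 + k + 0 = 7 + k)
m(v) = 27 (m(v) = (7 + 5) - 1*(-15) = 12 + 15 = 27)
m(-45) - 4253 = 27 - 4253 = -4226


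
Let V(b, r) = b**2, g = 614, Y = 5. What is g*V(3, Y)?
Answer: 5526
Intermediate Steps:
g*V(3, Y) = 614*3**2 = 614*9 = 5526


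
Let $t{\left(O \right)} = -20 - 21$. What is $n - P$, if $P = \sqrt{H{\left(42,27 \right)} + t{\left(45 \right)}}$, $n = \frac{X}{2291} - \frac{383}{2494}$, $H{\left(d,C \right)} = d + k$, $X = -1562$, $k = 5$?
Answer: $- \frac{164589}{197026} - \sqrt{6} \approx -3.2849$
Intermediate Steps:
$t{\left(O \right)} = -41$
$H{\left(d,C \right)} = 5 + d$ ($H{\left(d,C \right)} = d + 5 = 5 + d$)
$n = - \frac{164589}{197026}$ ($n = - \frac{1562}{2291} - \frac{383}{2494} = - \frac{164589}{197026} \approx -0.83537$)
$P = \sqrt{6}$ ($P = \sqrt{\left(5 + 42\right) - 41} = \sqrt{47 - 41} = \sqrt{6} \approx 2.4495$)
$n - P = - \frac{164589}{197026} - \sqrt{6}$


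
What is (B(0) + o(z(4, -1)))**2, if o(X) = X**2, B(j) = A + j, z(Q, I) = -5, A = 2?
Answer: 729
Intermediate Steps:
B(j) = 2 + j
(B(0) + o(z(4, -1)))**2 = ((2 + 0) + (-5)**2)**2 = (2 + 25)**2 = 27**2 = 729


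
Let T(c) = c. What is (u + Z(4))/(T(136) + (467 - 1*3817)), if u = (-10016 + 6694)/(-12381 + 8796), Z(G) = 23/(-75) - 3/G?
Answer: 9323/230443800 ≈ 4.0457e-5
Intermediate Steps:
Z(G) = -23/75 - 3/G (Z(G) = 23*(-1/75) - 3/G = -23/75 - 3/G)
u = 3322/3585 (u = -3322/(-3585) = -3322*(-1/3585) = 3322/3585 ≈ 0.92664)
(u + Z(4))/(T(136) + (467 - 1*3817)) = (3322/3585 + (-23/75 - 3/4))/(136 + (467 - 1*3817)) = (3322/3585 + (-23/75 - 3*¼))/(136 + (467 - 3817)) = (3322/3585 + (-23/75 - ¾))/(136 - 3350) = (3322/3585 - 317/300)/(-3214) = -9323/71700*(-1/3214) = 9323/230443800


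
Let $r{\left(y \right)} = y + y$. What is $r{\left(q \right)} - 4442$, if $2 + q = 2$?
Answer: $-4442$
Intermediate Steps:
$q = 0$ ($q = -2 + 2 = 0$)
$r{\left(y \right)} = 2 y$
$r{\left(q \right)} - 4442 = 2 \cdot 0 - 4442 = 0 - 4442 = -4442$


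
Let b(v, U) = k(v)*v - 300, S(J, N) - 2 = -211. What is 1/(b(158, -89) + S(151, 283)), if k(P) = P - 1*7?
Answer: 1/23349 ≈ 4.2828e-5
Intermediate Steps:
k(P) = -7 + P (k(P) = P - 7 = -7 + P)
S(J, N) = -209 (S(J, N) = 2 - 211 = -209)
b(v, U) = -300 + v*(-7 + v) (b(v, U) = (-7 + v)*v - 300 = v*(-7 + v) - 300 = -300 + v*(-7 + v))
1/(b(158, -89) + S(151, 283)) = 1/((-300 + 158*(-7 + 158)) - 209) = 1/((-300 + 158*151) - 209) = 1/((-300 + 23858) - 209) = 1/(23558 - 209) = 1/23349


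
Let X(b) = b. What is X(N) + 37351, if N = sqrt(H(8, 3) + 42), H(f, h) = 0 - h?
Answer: 37351 + sqrt(39) ≈ 37357.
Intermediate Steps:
H(f, h) = -h
N = sqrt(39) (N = sqrt(-1*3 + 42) = sqrt(-3 + 42) = sqrt(39) ≈ 6.2450)
X(N) + 37351 = sqrt(39) + 37351 = 37351 + sqrt(39)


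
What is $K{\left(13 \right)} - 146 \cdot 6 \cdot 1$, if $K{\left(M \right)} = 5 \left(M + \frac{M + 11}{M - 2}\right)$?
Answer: $- \frac{8801}{11} \approx -800.09$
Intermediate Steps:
$K{\left(M \right)} = 5 M + \frac{5 \left(11 + M\right)}{-2 + M}$ ($K{\left(M \right)} = 5 \left(M + \frac{11 + M}{-2 + M}\right) = 5 M + \frac{5 \left(11 + M\right)}{-2 + M}$)
$K{\left(13 \right)} - 146 \cdot 6 \cdot 1 = \frac{5 \left(11 + 13^{2} - 13\right)}{-2 + 13} - 146 \cdot 6 \cdot 1 = \frac{5 \left(11 + 169 - 13\right)}{11} - 876 = 5 \cdot \frac{1}{11} \cdot 167 - 876 = \frac{835}{11} - 876 = - \frac{8801}{11}$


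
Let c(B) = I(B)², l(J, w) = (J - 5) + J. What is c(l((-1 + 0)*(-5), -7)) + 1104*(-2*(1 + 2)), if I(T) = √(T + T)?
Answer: -6614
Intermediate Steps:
I(T) = √2*√T (I(T) = √(2*T) = √2*√T)
l(J, w) = -5 + 2*J (l(J, w) = (-5 + J) + J = -5 + 2*J)
c(B) = 2*B (c(B) = (√2*√B)² = 2*B)
c(l((-1 + 0)*(-5), -7)) + 1104*(-2*(1 + 2)) = 2*(-5 + 2*((-1 + 0)*(-5))) + 1104*(-2*(1 + 2)) = 2*(-5 + 2*(-1*(-5))) + 1104*(-2*3) = 2*(-5 + 2*5) + 1104*(-6) = 2*(-5 + 10) - 6624 = 2*5 - 6624 = 10 - 6624 = -6614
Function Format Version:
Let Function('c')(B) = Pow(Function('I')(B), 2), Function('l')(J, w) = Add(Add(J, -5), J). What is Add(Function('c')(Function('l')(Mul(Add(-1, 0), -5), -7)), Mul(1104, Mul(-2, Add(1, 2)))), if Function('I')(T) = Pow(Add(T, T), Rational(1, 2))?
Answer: -6614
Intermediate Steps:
Function('I')(T) = Mul(Pow(2, Rational(1, 2)), Pow(T, Rational(1, 2))) (Function('I')(T) = Pow(Mul(2, T), Rational(1, 2)) = Mul(Pow(2, Rational(1, 2)), Pow(T, Rational(1, 2))))
Function('l')(J, w) = Add(-5, Mul(2, J)) (Function('l')(J, w) = Add(Add(-5, J), J) = Add(-5, Mul(2, J)))
Function('c')(B) = Mul(2, B) (Function('c')(B) = Pow(Mul(Pow(2, Rational(1, 2)), Pow(B, Rational(1, 2))), 2) = Mul(2, B))
Add(Function('c')(Function('l')(Mul(Add(-1, 0), -5), -7)), Mul(1104, Mul(-2, Add(1, 2)))) = Add(Mul(2, Add(-5, Mul(2, Mul(Add(-1, 0), -5)))), Mul(1104, Mul(-2, Add(1, 2)))) = Add(Mul(2, Add(-5, Mul(2, Mul(-1, -5)))), Mul(1104, Mul(-2, 3))) = Add(Mul(2, Add(-5, Mul(2, 5))), Mul(1104, -6)) = Add(Mul(2, Add(-5, 10)), -6624) = Add(Mul(2, 5), -6624) = Add(10, -6624) = -6614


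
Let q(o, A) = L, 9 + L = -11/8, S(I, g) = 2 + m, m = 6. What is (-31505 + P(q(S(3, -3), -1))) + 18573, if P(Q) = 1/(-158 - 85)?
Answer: -3142477/243 ≈ -12932.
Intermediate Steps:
S(I, g) = 8 (S(I, g) = 2 + 6 = 8)
L = -83/8 (L = -9 - 11/8 = -83/8 ≈ -10.375)
q(o, A) = -83/8
P(Q) = -1/243 (P(Q) = 1/(-243) = -1/243)
(-31505 + P(q(S(3, -3), -1))) + 18573 = (-31505 - 1/243) + 18573 = -7655716/243 + 18573 = -3142477/243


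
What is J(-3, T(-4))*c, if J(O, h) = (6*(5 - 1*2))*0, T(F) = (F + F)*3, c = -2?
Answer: 0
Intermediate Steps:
T(F) = 6*F (T(F) = (2*F)*3 = 6*F)
J(O, h) = 0 (J(O, h) = (6*(5 - 2))*0 = (6*3)*0 = 18*0 = 0)
J(-3, T(-4))*c = 0*(-2) = 0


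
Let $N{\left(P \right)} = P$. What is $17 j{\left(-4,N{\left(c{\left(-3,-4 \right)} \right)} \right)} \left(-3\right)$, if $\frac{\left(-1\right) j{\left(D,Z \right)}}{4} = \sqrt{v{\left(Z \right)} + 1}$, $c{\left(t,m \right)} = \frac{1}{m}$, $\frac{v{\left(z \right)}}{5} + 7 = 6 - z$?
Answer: $102 i \sqrt{11} \approx 338.3 i$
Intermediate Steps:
$v{\left(z \right)} = -5 - 5 z$ ($v{\left(z \right)} = -35 + 5 \left(6 - z\right) = -35 - \left(-30 + 5 z\right) = -5 - 5 z$)
$j{\left(D,Z \right)} = - 4 \sqrt{-4 - 5 Z}$ ($j{\left(D,Z \right)} = - 4 \sqrt{\left(-5 - 5 Z\right) + 1} = - 4 \sqrt{-4 - 5 Z}$)
$17 j{\left(-4,N{\left(c{\left(-3,-4 \right)} \right)} \right)} \left(-3\right) = 17 \left(- 4 \sqrt{-4 - \frac{5}{-4}}\right) \left(-3\right) = 17 \left(- 4 \sqrt{-4 - - \frac{5}{4}}\right) \left(-3\right) = 17 \left(- 4 \sqrt{-4 + \frac{5}{4}}\right) \left(-3\right) = 17 \left(- 4 \sqrt{- \frac{11}{4}}\right) \left(-3\right) = 17 \left(- 4 \frac{i \sqrt{11}}{2}\right) \left(-3\right) = 17 \left(- 2 i \sqrt{11}\right) \left(-3\right) = - 34 i \sqrt{11} \left(-3\right) = 102 i \sqrt{11}$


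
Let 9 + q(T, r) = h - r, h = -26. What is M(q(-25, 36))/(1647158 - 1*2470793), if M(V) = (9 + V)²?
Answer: -3844/823635 ≈ -0.0046671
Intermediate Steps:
q(T, r) = -35 - r (q(T, r) = -9 + (-26 - r) = -35 - r)
M(q(-25, 36))/(1647158 - 1*2470793) = (9 + (-35 - 1*36))²/(1647158 - 1*2470793) = (9 + (-35 - 36))²/(1647158 - 2470793) = (9 - 71)²/(-823635) = (-62)²*(-1/823635) = 3844*(-1/823635) = -3844/823635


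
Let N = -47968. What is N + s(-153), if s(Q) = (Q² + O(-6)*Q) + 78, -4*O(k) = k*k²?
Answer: -32743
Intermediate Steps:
O(k) = -k³/4 (O(k) = -k*k²/4 = -k³/4)
s(Q) = 78 + Q² + 54*Q (s(Q) = (Q² + (-¼*(-6)³)*Q) + 78 = (Q² + (-¼*(-216))*Q) + 78 = (Q² + 54*Q) + 78 = 78 + Q² + 54*Q)
N + s(-153) = -47968 + (78 + (-153)² + 54*(-153)) = -47968 + (78 + 23409 - 8262) = -47968 + 15225 = -32743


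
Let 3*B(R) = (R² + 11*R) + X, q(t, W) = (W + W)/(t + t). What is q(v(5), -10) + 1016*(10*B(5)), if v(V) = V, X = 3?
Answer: 843274/3 ≈ 2.8109e+5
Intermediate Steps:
q(t, W) = W/t (q(t, W) = (2*W)/((2*t)) = (2*W)*(1/(2*t)) = W/t)
B(R) = 1 + R²/3 + 11*R/3 (B(R) = ((R² + 11*R) + 3)/3 = (3 + R² + 11*R)/3 = 1 + R²/3 + 11*R/3)
q(v(5), -10) + 1016*(10*B(5)) = -10/5 + 1016*(10*(1 + (⅓)*5² + (11/3)*5)) = -10*⅕ + 1016*(10*(1 + (⅓)*25 + 55/3)) = -2 + 1016*(10*(1 + 25/3 + 55/3)) = -2 + 1016*(10*(83/3)) = -2 + 1016*(830/3) = -2 + 843280/3 = 843274/3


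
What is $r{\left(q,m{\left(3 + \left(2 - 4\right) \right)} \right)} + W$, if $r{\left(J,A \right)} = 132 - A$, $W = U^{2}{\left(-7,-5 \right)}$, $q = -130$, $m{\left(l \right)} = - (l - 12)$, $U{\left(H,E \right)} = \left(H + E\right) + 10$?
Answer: $125$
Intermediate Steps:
$U{\left(H,E \right)} = 10 + E + H$ ($U{\left(H,E \right)} = \left(E + H\right) + 10 = 10 + E + H$)
$m{\left(l \right)} = 12 - l$ ($m{\left(l \right)} = - (-12 + l) = 12 - l$)
$W = 4$ ($W = \left(10 - 5 - 7\right)^{2} = \left(-2\right)^{2} = 4$)
$r{\left(q,m{\left(3 + \left(2 - 4\right) \right)} \right)} + W = \left(132 - \left(12 - \left(3 + \left(2 - 4\right)\right)\right)\right) + 4 = \left(132 - \left(12 - \left(3 - 2\right)\right)\right) + 4 = \left(132 - \left(12 - 1\right)\right) + 4 = \left(132 - 11\right) + 4 = 121 + 4 = 125$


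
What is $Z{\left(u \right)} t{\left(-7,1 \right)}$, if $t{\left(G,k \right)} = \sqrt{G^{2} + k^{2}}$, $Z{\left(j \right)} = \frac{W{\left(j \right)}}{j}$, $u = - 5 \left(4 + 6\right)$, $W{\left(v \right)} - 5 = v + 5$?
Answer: $4 \sqrt{2} \approx 5.6569$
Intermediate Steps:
$W{\left(v \right)} = 10 + v$ ($W{\left(v \right)} = 5 + \left(v + 5\right) = 5 + \left(5 + v\right) = 10 + v$)
$u = -50$ ($u = \left(-5\right) 10 = -50$)
$Z{\left(j \right)} = \frac{10 + j}{j}$
$Z{\left(u \right)} t{\left(-7,1 \right)} = \frac{10 - 50}{-50} \sqrt{\left(-7\right)^{2} + 1^{2}} = \left(- \frac{1}{50}\right) \left(-40\right) \sqrt{49 + 1} = \frac{4 \sqrt{50}}{5} = \frac{4 \cdot 5 \sqrt{2}}{5} = 4 \sqrt{2}$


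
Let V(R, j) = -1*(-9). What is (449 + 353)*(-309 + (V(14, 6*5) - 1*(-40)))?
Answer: -208520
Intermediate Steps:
V(R, j) = 9
(449 + 353)*(-309 + (V(14, 6*5) - 1*(-40))) = (449 + 353)*(-309 + (9 - 1*(-40))) = 802*(-309 + (9 + 40)) = 802*(-309 + 49) = 802*(-260) = -208520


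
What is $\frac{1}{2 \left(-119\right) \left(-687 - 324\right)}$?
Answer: $\frac{1}{240618} \approx 4.156 \cdot 10^{-6}$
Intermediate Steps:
$\frac{1}{2 \left(-119\right) \left(-687 - 324\right)} = \frac{1}{\left(-238\right) \left(-687 - 324\right)} = \frac{1}{\left(-238\right) \left(-1011\right)} = \frac{1}{240618}$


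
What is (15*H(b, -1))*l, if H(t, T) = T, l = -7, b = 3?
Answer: 105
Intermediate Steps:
(15*H(b, -1))*l = (15*(-1))*(-7) = -15*(-7) = 105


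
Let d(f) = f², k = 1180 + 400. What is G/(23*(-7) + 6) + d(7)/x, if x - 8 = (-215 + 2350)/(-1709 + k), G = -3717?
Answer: 3120096/170965 ≈ 18.250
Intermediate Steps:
k = 1580
x = -1103/129 (x = 8 + (-215 + 2350)/(-1709 + 1580) = 8 + 2135/(-129) = 8 + 2135*(-1/129) = 8 - 2135/129 = -1103/129 ≈ -8.5504)
G/(23*(-7) + 6) + d(7)/x = -3717/(23*(-7) + 6) + 7²/(-1103/129) = -3717/(-161 + 6) + 49*(-129/1103) = -3717/(-155) - 6321/1103 = -3717*(-1/155) - 6321/1103 = 3717/155 - 6321/1103 = 3120096/170965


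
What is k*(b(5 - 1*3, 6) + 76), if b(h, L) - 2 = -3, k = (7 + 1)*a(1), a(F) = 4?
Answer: 2400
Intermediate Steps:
k = 32 (k = (7 + 1)*4 = 8*4 = 32)
b(h, L) = -1 (b(h, L) = 2 - 3 = -1)
k*(b(5 - 1*3, 6) + 76) = 32*(-1 + 76) = 32*75 = 2400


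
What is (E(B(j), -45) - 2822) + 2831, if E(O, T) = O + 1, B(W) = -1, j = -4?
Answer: 9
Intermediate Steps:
E(O, T) = 1 + O
(E(B(j), -45) - 2822) + 2831 = ((1 - 1) - 2822) + 2831 = (0 - 2822) + 2831 = -2822 + 2831 = 9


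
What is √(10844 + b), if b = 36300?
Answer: 2*√11786 ≈ 217.13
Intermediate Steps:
√(10844 + b) = √(10844 + 36300) = √47144 = 2*√11786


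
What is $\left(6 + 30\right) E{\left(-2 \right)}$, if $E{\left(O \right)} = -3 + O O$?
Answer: $36$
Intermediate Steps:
$E{\left(O \right)} = -3 + O^{2}$
$\left(6 + 30\right) E{\left(-2 \right)} = \left(6 + 30\right) \left(-3 + \left(-2\right)^{2}\right) = 36 \left(-3 + 4\right) = 36 \cdot 1 = 36$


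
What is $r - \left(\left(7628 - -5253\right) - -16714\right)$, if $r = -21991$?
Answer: $-51586$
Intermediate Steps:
$r - \left(\left(7628 - -5253\right) - -16714\right) = -21991 - \left(\left(7628 - -5253\right) - -16714\right) = -21991 - \left(\left(7628 + 5253\right) + 16714\right) = -21991 - \left(12881 + 16714\right) = -21991 - 29595 = -51586$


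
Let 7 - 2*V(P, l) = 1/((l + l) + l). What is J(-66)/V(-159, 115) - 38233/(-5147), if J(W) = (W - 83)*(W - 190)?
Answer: 67779020191/6212429 ≈ 10910.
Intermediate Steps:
V(P, l) = 7/2 - 1/(6*l) (V(P, l) = 7/2 - 1/(2*((l + l) + l)) = 7/2 - 1/(2*(2*l + l)) = 7/2 - 1/(3*l)/2 = 7/2 - 1/(6*l))
J(W) = (-190 + W)*(-83 + W) (J(W) = (-83 + W)*(-190 + W) = (-190 + W)*(-83 + W))
J(-66)/V(-159, 115) - 38233/(-5147) = (15770 + (-66)² - 273*(-66))/(((⅙)*(-1 + 21*115)/115)) - 38233/(-5147) = (15770 + 4356 + 18018)/(((⅙)*(1/115)*(-1 + 2415))) - 38233*(-1/5147) = 38144/(((⅙)*(1/115)*2414)) + 38233/5147 = 38144/(1207/345) + 38233/5147 = 38144*(345/1207) + 38233/5147 = 13159680/1207 + 38233/5147 = 67779020191/6212429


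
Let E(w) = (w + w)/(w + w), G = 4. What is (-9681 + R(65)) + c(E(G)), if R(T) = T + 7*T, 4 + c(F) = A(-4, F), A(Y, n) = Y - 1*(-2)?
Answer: -9167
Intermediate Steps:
A(Y, n) = 2 + Y (A(Y, n) = Y + 2 = 2 + Y)
E(w) = 1 (E(w) = (2*w)/((2*w)) = (2*w)*(1/(2*w)) = 1)
c(F) = -6 (c(F) = -4 + (2 - 4) = -4 - 2 = -6)
R(T) = 8*T
(-9681 + R(65)) + c(E(G)) = (-9681 + 8*65) - 6 = (-9681 + 520) - 6 = -9161 - 6 = -9167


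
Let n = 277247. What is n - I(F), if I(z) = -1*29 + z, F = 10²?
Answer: 277176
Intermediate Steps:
F = 100
I(z) = -29 + z
n - I(F) = 277247 - (-29 + 100) = 277247 - 1*71 = 277247 - 71 = 277176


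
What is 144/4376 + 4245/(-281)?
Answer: -2316957/153707 ≈ -15.074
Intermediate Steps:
144/4376 + 4245/(-281) = 144*(1/4376) + 4245*(-1/281) = 18/547 - 4245/281 = -2316957/153707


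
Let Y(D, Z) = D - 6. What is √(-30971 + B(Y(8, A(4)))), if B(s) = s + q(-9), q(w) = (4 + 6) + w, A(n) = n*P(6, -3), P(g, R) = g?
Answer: 14*I*√158 ≈ 175.98*I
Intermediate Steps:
A(n) = 6*n (A(n) = n*6 = 6*n)
Y(D, Z) = -6 + D
q(w) = 10 + w
B(s) = 1 + s (B(s) = s + (10 - 9) = s + 1 = 1 + s)
√(-30971 + B(Y(8, A(4)))) = √(-30971 + (1 + (-6 + 8))) = √(-30971 + (1 + 2)) = √(-30971 + 3) = √(-30968) = 14*I*√158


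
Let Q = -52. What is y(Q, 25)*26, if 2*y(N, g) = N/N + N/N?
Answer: 26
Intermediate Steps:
y(N, g) = 1 (y(N, g) = (N/N + N/N)/2 = (1 + 1)/2 = (½)*2 = 1)
y(Q, 25)*26 = 1*26 = 26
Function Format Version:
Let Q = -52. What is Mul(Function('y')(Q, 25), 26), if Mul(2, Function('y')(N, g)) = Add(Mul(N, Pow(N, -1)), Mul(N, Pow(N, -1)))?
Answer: 26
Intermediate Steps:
Function('y')(N, g) = 1 (Function('y')(N, g) = Mul(Rational(1, 2), Add(Mul(N, Pow(N, -1)), Mul(N, Pow(N, -1)))) = Mul(Rational(1, 2), Add(1, 1)) = Mul(Rational(1, 2), 2) = 1)
Mul(Function('y')(Q, 25), 26) = Mul(1, 26) = 26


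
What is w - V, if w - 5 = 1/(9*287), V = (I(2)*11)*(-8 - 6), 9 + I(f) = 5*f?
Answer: 410698/2583 ≈ 159.00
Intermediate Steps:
I(f) = -9 + 5*f
V = -154 (V = ((-9 + 5*2)*11)*(-8 - 6) = ((-9 + 10)*11)*(-14) = (1*11)*(-14) = 11*(-14) = -154)
w = 12916/2583 (w = 5 + 1/(9*287) = 5 + 1/2583 = 12916/2583 ≈ 5.0004)
w - V = 12916/2583 - 1*(-154) = 12916/2583 + 154 = 410698/2583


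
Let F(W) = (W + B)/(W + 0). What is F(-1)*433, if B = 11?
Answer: -4330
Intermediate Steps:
F(W) = (11 + W)/W (F(W) = (W + 11)/(W + 0) = (11 + W)/W)
F(-1)*433 = ((11 - 1)/(-1))*433 = -1*10*433 = -10*433 = -4330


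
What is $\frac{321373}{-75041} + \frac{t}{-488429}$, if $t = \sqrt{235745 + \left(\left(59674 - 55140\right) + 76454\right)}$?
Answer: $- \frac{321373}{75041} - \frac{\sqrt{316733}}{488429} \approx -4.2838$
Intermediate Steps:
$t = \sqrt{316733}$ ($t = \sqrt{235745 + \left(4534 + 76454\right)} = \sqrt{235745 + 80988} = \sqrt{316733} \approx 562.79$)
$\frac{321373}{-75041} + \frac{t}{-488429} = \frac{321373}{-75041} + \frac{\sqrt{316733}}{-488429} = 321373 \left(- \frac{1}{75041}\right) + \sqrt{316733} \left(- \frac{1}{488429}\right) = - \frac{321373}{75041} - \frac{\sqrt{316733}}{488429}$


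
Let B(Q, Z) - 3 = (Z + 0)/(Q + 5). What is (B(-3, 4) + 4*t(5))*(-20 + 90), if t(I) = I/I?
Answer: 630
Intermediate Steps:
B(Q, Z) = 3 + Z/(5 + Q) (B(Q, Z) = 3 + (Z + 0)/(Q + 5) = 3 + Z/(5 + Q))
t(I) = 1
(B(-3, 4) + 4*t(5))*(-20 + 90) = ((15 + 4 + 3*(-3))/(5 - 3) + 4*1)*(-20 + 90) = ((15 + 4 - 9)/2 + 4)*70 = ((½)*10 + 4)*70 = (5 + 4)*70 = 9*70 = 630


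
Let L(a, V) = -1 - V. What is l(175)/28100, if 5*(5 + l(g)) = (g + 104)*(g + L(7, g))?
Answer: -76/35125 ≈ -0.0021637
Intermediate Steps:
l(g) = -129/5 - g/5 (l(g) = -5 + ((g + 104)*(g + (-1 - g)))/5 = -5 + ((104 + g)*(-1))/5 = -5 + (-104 - g)/5 = -5 + (-104/5 - g/5) = -129/5 - g/5)
l(175)/28100 = (-129/5 - ⅕*175)/28100 = (-129/5 - 35)*(1/28100) = -304/5*1/28100 = -76/35125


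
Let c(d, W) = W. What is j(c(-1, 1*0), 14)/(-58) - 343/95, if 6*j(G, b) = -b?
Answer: -59017/16530 ≈ -3.5703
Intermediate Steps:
j(G, b) = -b/6 (j(G, b) = (-b)/6 = -b/6)
j(c(-1, 1*0), 14)/(-58) - 343/95 = -⅙*14/(-58) - 343/95 = -7/3*(-1/58) - 343*1/95 = 7/174 - 343/95 = -59017/16530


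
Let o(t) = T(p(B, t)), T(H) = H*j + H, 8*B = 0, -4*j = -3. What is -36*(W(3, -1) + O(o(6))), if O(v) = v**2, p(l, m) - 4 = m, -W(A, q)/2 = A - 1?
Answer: -10881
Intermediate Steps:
j = 3/4 (j = -1/4*(-3) = 3/4 ≈ 0.75000)
W(A, q) = 2 - 2*A (W(A, q) = -2*(A - 1) = -2*(-1 + A) = 2 - 2*A)
B = 0 (B = (1/8)*0 = 0)
p(l, m) = 4 + m
T(H) = 7*H/4 (T(H) = H*(3/4) + H = 3*H/4 + H = 7*H/4)
o(t) = 7 + 7*t/4 (o(t) = 7*(4 + t)/4 = 7 + 7*t/4)
-36*(W(3, -1) + O(o(6))) = -36*((2 - 2*3) + (7 + (7/4)*6)**2) = -36*((2 - 6) + (7 + 21/2)**2) = -36*(-4 + (35/2)**2) = -36*(-4 + 1225/4) = -36*1209/4 = -10881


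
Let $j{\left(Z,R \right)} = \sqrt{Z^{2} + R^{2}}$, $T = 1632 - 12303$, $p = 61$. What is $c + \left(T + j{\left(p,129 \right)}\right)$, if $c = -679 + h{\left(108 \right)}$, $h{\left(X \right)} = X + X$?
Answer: $-11134 + \sqrt{20362} \approx -10991.0$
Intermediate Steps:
$T = -10671$
$h{\left(X \right)} = 2 X$
$j{\left(Z,R \right)} = \sqrt{R^{2} + Z^{2}}$
$c = -463$ ($c = -679 + 2 \cdot 108 = -679 + 216 = -463$)
$c + \left(T + j{\left(p,129 \right)}\right) = -463 - \left(10671 - \sqrt{129^{2} + 61^{2}}\right) = -463 - \left(10671 - \sqrt{16641 + 3721}\right) = -463 - \left(10671 - \sqrt{20362}\right) = -11134 + \sqrt{20362}$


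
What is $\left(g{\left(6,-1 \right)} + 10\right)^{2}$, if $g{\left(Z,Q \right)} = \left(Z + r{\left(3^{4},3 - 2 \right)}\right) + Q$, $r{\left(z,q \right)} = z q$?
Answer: $9216$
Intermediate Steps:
$r{\left(z,q \right)} = q z$
$g{\left(Z,Q \right)} = 81 + Q + Z$ ($g{\left(Z,Q \right)} = \left(Z + \left(3 - 2\right) 3^{4}\right) + Q = \left(Z + \left(3 - 2\right) 81\right) + Q = \left(Z + 1 \cdot 81\right) + Q = \left(Z + 81\right) + Q = \left(81 + Z\right) + Q = 81 + Q + Z$)
$\left(g{\left(6,-1 \right)} + 10\right)^{2} = \left(\left(81 - 1 + 6\right) + 10\right)^{2} = \left(86 + 10\right)^{2} = 96^{2} = 9216$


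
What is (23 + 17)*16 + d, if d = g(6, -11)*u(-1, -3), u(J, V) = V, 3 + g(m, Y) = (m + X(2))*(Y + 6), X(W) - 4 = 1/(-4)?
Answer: 3181/4 ≈ 795.25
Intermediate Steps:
X(W) = 15/4 (X(W) = 4 + 1/(-4) = 4 - 1/4 = 15/4)
g(m, Y) = -3 + (6 + Y)*(15/4 + m) (g(m, Y) = -3 + (m + 15/4)*(Y + 6) = -3 + (15/4 + m)*(6 + Y) = -3 + (6 + Y)*(15/4 + m))
d = 621/4 (d = (39/2 + 6*6 + (15/4)*(-11) - 11*6)*(-3) = (39/2 + 36 - 165/4 - 66)*(-3) = -207/4*(-3) = 621/4 ≈ 155.25)
(23 + 17)*16 + d = (23 + 17)*16 + 621/4 = 40*16 + 621/4 = 640 + 621/4 = 3181/4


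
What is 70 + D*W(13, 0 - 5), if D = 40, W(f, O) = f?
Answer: 590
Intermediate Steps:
70 + D*W(13, 0 - 5) = 70 + 40*13 = 70 + 520 = 590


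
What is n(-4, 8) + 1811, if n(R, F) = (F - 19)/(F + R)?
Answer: 7233/4 ≈ 1808.3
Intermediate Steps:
n(R, F) = (-19 + F)/(F + R)
n(-4, 8) + 1811 = (-19 + 8)/(8 - 4) + 1811 = -11/4 + 1811 = 7233/4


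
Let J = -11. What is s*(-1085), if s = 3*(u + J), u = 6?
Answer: 16275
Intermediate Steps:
s = -15 (s = 3*(6 - 11) = 3*(-5) = -15)
s*(-1085) = -15*(-1085) = 16275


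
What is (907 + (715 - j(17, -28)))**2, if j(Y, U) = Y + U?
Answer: 2666689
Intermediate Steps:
j(Y, U) = U + Y
(907 + (715 - j(17, -28)))**2 = (907 + (715 - (-28 + 17)))**2 = (907 + (715 - 1*(-11)))**2 = (907 + (715 + 11))**2 = (907 + 726)**2 = 1633**2 = 2666689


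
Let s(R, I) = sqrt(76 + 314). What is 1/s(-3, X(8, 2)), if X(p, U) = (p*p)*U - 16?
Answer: sqrt(390)/390 ≈ 0.050637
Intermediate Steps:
X(p, U) = -16 + U*p**2 (X(p, U) = p**2*U - 16 = U*p**2 - 16 = -16 + U*p**2)
s(R, I) = sqrt(390)
1/s(-3, X(8, 2)) = 1/(sqrt(390)) = sqrt(390)/390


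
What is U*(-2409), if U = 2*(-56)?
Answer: 269808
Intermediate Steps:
U = -112
U*(-2409) = -112*(-2409) = 269808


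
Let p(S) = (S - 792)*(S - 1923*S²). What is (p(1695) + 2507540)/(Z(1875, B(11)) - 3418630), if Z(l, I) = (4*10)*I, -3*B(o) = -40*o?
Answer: 1496674443180/1023829 ≈ 1.4618e+6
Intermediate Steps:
B(o) = 40*o/3 (B(o) = -(-40)*o/3 = 40*o/3)
Z(l, I) = 40*I
p(S) = (-792 + S)*(S - 1923*S²)
(p(1695) + 2507540)/(Z(1875, B(11)) - 3418630) = (1695*(-792 - 1923*1695² + 1523017*1695) + 2507540)/(40*((40/3)*11) - 3418630) = (1695*(-792 - 1923*2873025 + 2581513815) + 2507540)/(40*(440/3) - 3418630) = (1695*(-792 - 5524827075 + 2581513815) + 2507540)/(17600/3 - 3418630) = (1695*(-2943314052) + 2507540)/(-10238290/3) = (-4988917318140 + 2507540)*(-3/10238290) = -4988914810600*(-3/10238290) = 1496674443180/1023829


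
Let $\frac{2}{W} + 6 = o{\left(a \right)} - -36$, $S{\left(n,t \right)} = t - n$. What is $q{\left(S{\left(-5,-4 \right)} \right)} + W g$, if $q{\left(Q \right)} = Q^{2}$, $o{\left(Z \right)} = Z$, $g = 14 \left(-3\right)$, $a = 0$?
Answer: $- \frac{9}{5} \approx -1.8$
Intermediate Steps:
$g = -42$
$W = \frac{1}{15}$ ($W = \frac{2}{-6 + \left(0 - -36\right)} = \frac{2}{-6 + \left(0 + 36\right)} = \frac{2}{-6 + 36} = \frac{2}{30} = 2 \cdot \frac{1}{30} = \frac{1}{15} \approx 0.066667$)
$q{\left(S{\left(-5,-4 \right)} \right)} + W g = \left(-4 - -5\right)^{2} + \frac{1}{15} \left(-42\right) = \left(-4 + 5\right)^{2} - \frac{14}{5} = 1^{2} - \frac{14}{5} = 1 - \frac{14}{5} = - \frac{9}{5}$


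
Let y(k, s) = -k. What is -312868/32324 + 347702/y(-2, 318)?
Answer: 1404811714/8081 ≈ 1.7384e+5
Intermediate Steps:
-312868/32324 + 347702/y(-2, 318) = -312868/32324 + 347702/((-1*(-2))) = -312868*1/32324 + 347702/2 = -78217/8081 + 347702*(½) = -78217/8081 + 173851 = 1404811714/8081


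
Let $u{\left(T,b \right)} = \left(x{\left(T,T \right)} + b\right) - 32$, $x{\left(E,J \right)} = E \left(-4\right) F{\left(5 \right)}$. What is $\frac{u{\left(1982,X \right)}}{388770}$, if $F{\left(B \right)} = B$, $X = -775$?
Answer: $- \frac{40447}{388770} \approx -0.10404$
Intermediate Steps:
$x{\left(E,J \right)} = - 20 E$ ($x{\left(E,J \right)} = E \left(-4\right) 5 = - 4 E 5 = - 20 E$)
$u{\left(T,b \right)} = -32 + b - 20 T$ ($u{\left(T,b \right)} = \left(- 20 T + b\right) - 32 = \left(b - 20 T\right) - 32 = -32 + b - 20 T$)
$\frac{u{\left(1982,X \right)}}{388770} = \frac{-32 - 775 - 39640}{388770} = \left(-32 - 775 - 39640\right) \frac{1}{388770} = \left(-40447\right) \frac{1}{388770} = - \frac{40447}{388770}$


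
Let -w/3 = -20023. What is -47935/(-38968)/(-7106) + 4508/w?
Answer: 1245415581349/16633503035952 ≈ 0.074874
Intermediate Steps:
w = 60069 (w = -3*(-20023) = 60069)
-47935/(-38968)/(-7106) + 4508/w = -47935/(-38968)/(-7106) + 4508/60069 = -47935*(-1/38968)*(-1/7106) + 4508*(1/60069) = (47935/38968)*(-1/7106) + 4508/60069 = -47935/276906608 + 4508/60069 = 1245415581349/16633503035952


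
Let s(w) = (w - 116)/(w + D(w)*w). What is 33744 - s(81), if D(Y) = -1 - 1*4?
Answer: 10933021/324 ≈ 33744.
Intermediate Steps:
D(Y) = -5 (D(Y) = -1 - 4 = -5)
s(w) = -(-116 + w)/(4*w) (s(w) = (w - 116)/(w - 5*w) = (-116 + w)/((-4*w)) = (-116 + w)*(-1/(4*w)) = -(-116 + w)/(4*w))
33744 - s(81) = 33744 - (116 - 1*81)/(4*81) = 33744 - (116 - 81)/(4*81) = 33744 - 35/(4*81) = 33744 - 1*35/324 = 33744 - 35/324 = 10933021/324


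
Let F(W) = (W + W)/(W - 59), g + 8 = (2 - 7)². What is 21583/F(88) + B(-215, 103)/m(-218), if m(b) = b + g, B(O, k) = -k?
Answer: 125825435/35376 ≈ 3556.8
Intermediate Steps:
g = 17 (g = -8 + (2 - 7)² = -8 + (-5)² = -8 + 25 = 17)
F(W) = 2*W/(-59 + W) (F(W) = (2*W)/(-59 + W) = 2*W/(-59 + W))
m(b) = 17 + b (m(b) = b + 17 = 17 + b)
21583/F(88) + B(-215, 103)/m(-218) = 21583/((2*88/(-59 + 88))) + (-1*103)/(17 - 218) = 21583/((2*88/29)) - 103/(-201) = 21583/((2*88*(1/29))) - 103*(-1/201) = 21583/(176/29) + 103/201 = 21583*(29/176) + 103/201 = 625907/176 + 103/201 = 125825435/35376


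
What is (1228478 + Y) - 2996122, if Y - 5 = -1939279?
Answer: -3706918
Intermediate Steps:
Y = -1939274 (Y = 5 - 1939279 = -1939274)
(1228478 + Y) - 2996122 = (1228478 - 1939274) - 2996122 = -710796 - 2996122 = -3706918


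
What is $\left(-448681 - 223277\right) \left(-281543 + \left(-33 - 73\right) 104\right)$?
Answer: $196592736186$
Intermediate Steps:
$\left(-448681 - 223277\right) \left(-281543 + \left(-33 - 73\right) 104\right) = - 671958 \left(-281543 - 11024\right) = \left(-671958\right) \left(-292567\right) = 196592736186$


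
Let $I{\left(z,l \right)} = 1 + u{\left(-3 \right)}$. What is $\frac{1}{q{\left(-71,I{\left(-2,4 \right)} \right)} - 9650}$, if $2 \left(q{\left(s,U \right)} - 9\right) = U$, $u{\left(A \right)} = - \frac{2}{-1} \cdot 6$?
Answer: $- \frac{2}{19269} \approx -0.00010379$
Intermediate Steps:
$u{\left(A \right)} = 12$ ($u{\left(A \right)} = \left(-2\right) \left(-1\right) 6 = 2 \cdot 6 = 12$)
$I{\left(z,l \right)} = 13$ ($I{\left(z,l \right)} = 1 + 12 = 13$)
$q{\left(s,U \right)} = 9 + \frac{U}{2}$
$\frac{1}{q{\left(-71,I{\left(-2,4 \right)} \right)} - 9650} = \frac{1}{\left(9 + \frac{1}{2} \cdot 13\right) - 9650} = \frac{1}{\left(9 + \frac{13}{2}\right) - 9650} = \frac{1}{\frac{31}{2} - 9650} = \frac{1}{- \frac{19269}{2}} = - \frac{2}{19269}$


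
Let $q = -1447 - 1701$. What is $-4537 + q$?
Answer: $-7685$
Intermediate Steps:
$q = -3148$ ($q = -1447 - 1701 = -3148$)
$-4537 + q = -4537 - 3148 = -7685$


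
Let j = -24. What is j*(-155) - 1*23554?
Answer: -19834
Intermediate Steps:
j*(-155) - 1*23554 = -24*(-155) - 1*23554 = 3720 - 23554 = -19834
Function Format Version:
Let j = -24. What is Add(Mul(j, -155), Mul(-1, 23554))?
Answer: -19834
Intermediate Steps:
Add(Mul(j, -155), Mul(-1, 23554)) = Add(Mul(-24, -155), Mul(-1, 23554)) = Add(3720, -23554) = -19834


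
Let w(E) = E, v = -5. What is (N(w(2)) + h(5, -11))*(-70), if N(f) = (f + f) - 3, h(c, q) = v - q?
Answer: -490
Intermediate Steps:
h(c, q) = -5 - q
N(f) = -3 + 2*f (N(f) = 2*f - 3 = -3 + 2*f)
(N(w(2)) + h(5, -11))*(-70) = ((-3 + 2*2) + (-5 - 1*(-11)))*(-70) = ((-3 + 4) + (-5 + 11))*(-70) = (1 + 6)*(-70) = 7*(-70) = -490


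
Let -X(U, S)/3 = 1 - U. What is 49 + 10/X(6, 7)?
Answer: 149/3 ≈ 49.667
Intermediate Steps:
X(U, S) = -3 + 3*U (X(U, S) = -3*(1 - U) = -3 + 3*U)
49 + 10/X(6, 7) = 49 + 10/(-3 + 3*6) = 49 + 10/(-3 + 18) = 49 + 10/15 = 49 + (1/15)*10 = 49 + ⅔ = 149/3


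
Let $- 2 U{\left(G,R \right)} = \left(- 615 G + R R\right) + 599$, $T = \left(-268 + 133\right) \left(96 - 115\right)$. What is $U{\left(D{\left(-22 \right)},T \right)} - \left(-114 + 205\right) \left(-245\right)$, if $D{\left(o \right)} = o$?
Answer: $-3274382$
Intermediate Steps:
$T = 2565$ ($T = \left(-135\right) \left(-19\right) = 2565$)
$U{\left(G,R \right)} = - \frac{599}{2} - \frac{R^{2}}{2} + \frac{615 G}{2}$ ($U{\left(G,R \right)} = - \frac{\left(- 615 G + R R\right) + 599}{2} = - \frac{\left(- 615 G + R^{2}\right) + 599}{2} = - \frac{\left(R^{2} - 615 G\right) + 599}{2} = - \frac{599 + R^{2} - 615 G}{2} = - \frac{599}{2} - \frac{R^{2}}{2} + \frac{615 G}{2}$)
$U{\left(D{\left(-22 \right)},T \right)} - \left(-114 + 205\right) \left(-245\right) = \left(- \frac{599}{2} - \frac{2565^{2}}{2} + \frac{615}{2} \left(-22\right)\right) - \left(-114 + 205\right) \left(-245\right) = \left(- \frac{599}{2} - \frac{6579225}{2} - 6765\right) - 91 \left(-245\right) = \left(- \frac{599}{2} - \frac{6579225}{2} - 6765\right) - -22295 = -3296677 + 22295 = -3274382$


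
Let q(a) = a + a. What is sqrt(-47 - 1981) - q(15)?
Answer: -30 + 26*I*sqrt(3) ≈ -30.0 + 45.033*I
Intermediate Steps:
q(a) = 2*a
sqrt(-47 - 1981) - q(15) = sqrt(-47 - 1981) - 2*15 = sqrt(-2028) - 1*30 = 26*I*sqrt(3) - 30 = -30 + 26*I*sqrt(3)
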